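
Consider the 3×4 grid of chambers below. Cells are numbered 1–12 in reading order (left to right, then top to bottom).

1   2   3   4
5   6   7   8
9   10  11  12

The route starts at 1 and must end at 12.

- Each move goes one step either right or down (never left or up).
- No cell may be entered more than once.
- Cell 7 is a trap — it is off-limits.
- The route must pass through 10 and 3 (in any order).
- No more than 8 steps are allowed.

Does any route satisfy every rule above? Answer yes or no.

no

10 is below but to the left of 3: going 3 → 10 would need a leftward move and 10 → 3 an upward move, so no right/down-only route can visit both required cells.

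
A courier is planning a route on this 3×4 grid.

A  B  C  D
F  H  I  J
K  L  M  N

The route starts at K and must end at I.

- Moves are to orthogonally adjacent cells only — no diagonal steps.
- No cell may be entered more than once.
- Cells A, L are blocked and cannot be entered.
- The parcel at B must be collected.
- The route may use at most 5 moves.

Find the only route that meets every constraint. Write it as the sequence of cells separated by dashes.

The budget equals the shortest possible length, so every move has to be on a shortest route through the required cells.
Route from K: up 1 to F, right 1 to H, up 1 to B, right 1 to C, down 1 to I — 5 moves in all.
Check: all required cells visited; 5 ≤ 5 moves.

K - F - H - B - C - I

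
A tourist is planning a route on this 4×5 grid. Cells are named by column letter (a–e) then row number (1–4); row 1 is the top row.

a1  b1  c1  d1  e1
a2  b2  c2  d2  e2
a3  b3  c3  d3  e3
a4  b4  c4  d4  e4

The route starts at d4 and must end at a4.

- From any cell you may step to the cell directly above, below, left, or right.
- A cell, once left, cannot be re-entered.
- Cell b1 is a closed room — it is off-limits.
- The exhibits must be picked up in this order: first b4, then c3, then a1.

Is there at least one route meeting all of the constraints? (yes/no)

no

a1 must be visited but has only one open neighbour (a2), and it is neither the start nor the goal — the route would have to enter and leave through a2, re-entering it.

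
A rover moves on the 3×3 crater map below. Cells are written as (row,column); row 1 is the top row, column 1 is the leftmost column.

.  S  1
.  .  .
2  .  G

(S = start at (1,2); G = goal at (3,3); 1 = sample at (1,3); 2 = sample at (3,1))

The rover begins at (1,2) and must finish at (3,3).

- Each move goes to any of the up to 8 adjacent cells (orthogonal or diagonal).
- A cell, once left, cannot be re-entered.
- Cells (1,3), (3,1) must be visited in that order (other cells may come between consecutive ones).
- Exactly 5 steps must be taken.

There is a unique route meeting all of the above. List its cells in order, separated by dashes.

(1,2) - (1,3) - (2,2) - (3,1) - (3,2) - (3,3)

The waypoints must appear in the order (1,3), (3,1), with no cell reused.
Route from (1,2): right to (1,3), 2× down-left (reaching (3,1)), 2× right (reaching (3,3)) — 5 moves in all.
Check: order respected (1 at step 1, 2 at step 3); 5 moves as required.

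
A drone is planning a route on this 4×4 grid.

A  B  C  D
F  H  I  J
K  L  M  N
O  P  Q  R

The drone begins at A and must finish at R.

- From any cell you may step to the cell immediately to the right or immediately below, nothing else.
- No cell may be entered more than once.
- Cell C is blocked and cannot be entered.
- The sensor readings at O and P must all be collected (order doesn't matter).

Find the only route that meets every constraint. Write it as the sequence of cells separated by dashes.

Moves only go right or down, so the column and row indices never decrease.
Route from A: 3× down (reaching O), 3× right (reaching R) — 6 moves in all.
Check: all required cells visited.

A - F - K - O - P - Q - R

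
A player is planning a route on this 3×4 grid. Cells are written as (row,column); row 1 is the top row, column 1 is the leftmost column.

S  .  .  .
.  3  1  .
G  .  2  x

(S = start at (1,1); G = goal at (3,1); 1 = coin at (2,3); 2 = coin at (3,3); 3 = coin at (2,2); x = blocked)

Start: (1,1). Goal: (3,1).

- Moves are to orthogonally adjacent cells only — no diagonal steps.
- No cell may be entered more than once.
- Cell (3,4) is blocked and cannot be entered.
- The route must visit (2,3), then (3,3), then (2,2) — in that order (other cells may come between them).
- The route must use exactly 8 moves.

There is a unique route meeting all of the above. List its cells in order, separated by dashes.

The waypoints must appear in the order (2,3), (3,3), (2,2), with no cell reused.
Route from (1,1): 2× right (reaching (1,3)), 2× down (reaching (3,3)), left to (3,2), up to (2,2), left to (2,1), down to (3,1) — 8 moves in all.
Check: order respected (1 at step 3, 2 at step 4, 3 at step 6); 8 moves as required.

(1,1) - (1,2) - (1,3) - (2,3) - (3,3) - (3,2) - (2,2) - (2,1) - (3,1)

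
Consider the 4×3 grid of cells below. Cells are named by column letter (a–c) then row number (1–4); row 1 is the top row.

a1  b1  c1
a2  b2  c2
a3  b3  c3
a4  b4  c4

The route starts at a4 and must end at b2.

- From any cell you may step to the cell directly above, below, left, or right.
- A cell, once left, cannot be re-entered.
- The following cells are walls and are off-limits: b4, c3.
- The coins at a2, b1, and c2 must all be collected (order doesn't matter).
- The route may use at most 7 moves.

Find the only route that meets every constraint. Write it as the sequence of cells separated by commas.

The budget equals the shortest possible length, so every move has to be on a shortest route through the required cells.
Route from a4: 3× up (reaching a1), 2× right (reaching c1), down to c2, left to b2 — 7 moves in all.
Check: all required cells visited; 7 ≤ 7 moves.

a4, a3, a2, a1, b1, c1, c2, b2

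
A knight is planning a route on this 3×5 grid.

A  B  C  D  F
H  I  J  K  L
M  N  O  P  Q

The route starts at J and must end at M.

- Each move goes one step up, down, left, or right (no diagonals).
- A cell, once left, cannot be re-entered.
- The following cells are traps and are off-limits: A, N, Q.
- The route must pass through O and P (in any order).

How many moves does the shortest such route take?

Any route passes through O and P in some order between J and M. Summing Manhattan distances along each leg and taking the cheapest ordering (J → P → O → M) gives a lower bound of 2 + 1 + 2 = 5 moves.
That bound ignores the blocked cells. Measuring each leg by the fewest moves that actually steer around them (J→P: 2; P→O: 1; O→M: 4) raises the lower bound to 7.
The shortest route satisfying every rule uses 9 moves: J → O → P → K → D → C → B → I → H → M.
The no-revisit rule (legs can't share cells) pushes the minimum above the 7-move bound; an exhaustive check rules out every length from 7 to 8, leaving 9 as the minimum.

9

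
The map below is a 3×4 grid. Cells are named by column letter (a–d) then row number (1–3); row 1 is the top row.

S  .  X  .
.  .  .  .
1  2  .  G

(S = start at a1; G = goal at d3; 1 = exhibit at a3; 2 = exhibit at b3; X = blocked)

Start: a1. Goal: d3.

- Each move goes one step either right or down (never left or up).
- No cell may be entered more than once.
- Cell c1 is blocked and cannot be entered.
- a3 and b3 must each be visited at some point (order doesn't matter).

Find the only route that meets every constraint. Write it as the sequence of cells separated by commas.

Moves only go right or down, so the column and row indices never decrease.
Route from a1: down 2 to a3, right 3 to d3 — 5 moves in all.
Check: all required cells visited.

a1, a2, a3, b3, c3, d3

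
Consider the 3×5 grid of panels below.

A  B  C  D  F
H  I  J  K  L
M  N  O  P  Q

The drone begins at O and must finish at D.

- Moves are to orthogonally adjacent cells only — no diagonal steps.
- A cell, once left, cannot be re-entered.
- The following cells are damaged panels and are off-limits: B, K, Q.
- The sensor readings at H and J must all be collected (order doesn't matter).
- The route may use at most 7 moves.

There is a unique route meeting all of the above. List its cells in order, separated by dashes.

O - N - M - H - I - J - C - D

The 7-move cap with required stops at H, J leaves no slack for detours.
Route from O: left 2 to M, up 1 to H, right 2 to J, up 1 to C, right 1 to D — 7 moves in all.
Check: all required cells visited; 7 ≤ 7 moves.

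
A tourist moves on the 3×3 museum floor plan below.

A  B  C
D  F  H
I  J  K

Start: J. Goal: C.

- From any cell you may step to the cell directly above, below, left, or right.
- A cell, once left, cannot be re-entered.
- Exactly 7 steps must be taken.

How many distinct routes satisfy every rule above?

2

Need simple routes of exactly 7 moves from J to C (Manhattan distance 3, so 2 moves are spent on a detour and 2 undoing it).
Enumerating: J I D A B F H C | J K H F D A B C.
That gives 2 routes.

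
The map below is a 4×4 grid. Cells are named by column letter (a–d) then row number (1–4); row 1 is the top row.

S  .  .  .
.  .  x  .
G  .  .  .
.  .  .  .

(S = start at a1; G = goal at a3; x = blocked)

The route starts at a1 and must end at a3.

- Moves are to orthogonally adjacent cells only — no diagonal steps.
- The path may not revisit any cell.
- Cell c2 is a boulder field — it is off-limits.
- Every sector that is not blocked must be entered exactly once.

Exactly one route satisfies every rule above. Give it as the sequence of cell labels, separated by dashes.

Need to visit all 15 open cells exactly once, starting at a1 and ending at a3.
Route from a1: down 1 to a2, right 1 to b2, up 1 to b1, right 2 to d1, down 3 to d4, left 1 to c4, up 1 to c3, left 1 to b3, down 1 to b4, left 1 to a4, up 1 to a3 — 14 moves in all.
Check: all 15 open cells covered.

a1 - a2 - b2 - b1 - c1 - d1 - d2 - d3 - d4 - c4 - c3 - b3 - b4 - a4 - a3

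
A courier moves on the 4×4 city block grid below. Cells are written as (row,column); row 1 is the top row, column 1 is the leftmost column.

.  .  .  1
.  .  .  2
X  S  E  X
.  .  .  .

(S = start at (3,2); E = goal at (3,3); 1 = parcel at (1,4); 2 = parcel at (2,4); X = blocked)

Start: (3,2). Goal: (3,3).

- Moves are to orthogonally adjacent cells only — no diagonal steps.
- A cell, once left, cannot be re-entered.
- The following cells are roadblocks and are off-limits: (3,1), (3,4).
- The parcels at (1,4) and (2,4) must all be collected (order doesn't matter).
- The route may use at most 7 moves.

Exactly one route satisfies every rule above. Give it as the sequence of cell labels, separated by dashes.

(3,2) - (2,2) - (1,2) - (1,3) - (1,4) - (2,4) - (2,3) - (3,3)

Any route must reach (1,4) and (2,4) and still end at (3,3) within 7 moves, so the order of the required stops is forced.
Route from (3,2): 2× up (reaching (1,2)), 2× right (reaching (1,4)), down to (2,4), left to (2,3), down to (3,3) — 7 moves in all.
Check: all required cells visited; 7 ≤ 7 moves.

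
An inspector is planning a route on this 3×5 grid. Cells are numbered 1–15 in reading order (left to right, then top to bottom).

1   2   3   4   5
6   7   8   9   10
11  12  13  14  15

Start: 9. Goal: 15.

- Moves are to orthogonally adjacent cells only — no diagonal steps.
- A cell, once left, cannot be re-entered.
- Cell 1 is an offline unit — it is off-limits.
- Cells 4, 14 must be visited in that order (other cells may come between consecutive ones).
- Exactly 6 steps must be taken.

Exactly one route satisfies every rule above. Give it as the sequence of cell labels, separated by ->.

The waypoints must appear in the order 4, 14, with no cell reused.
Route from 9: up 1 to 4, left 1 to 3, down 2 to 13, right 2 to 15 — 6 moves in all.
Check: order respected (4 at step 1, 14 at step 5); 6 moves as required.

9 -> 4 -> 3 -> 8 -> 13 -> 14 -> 15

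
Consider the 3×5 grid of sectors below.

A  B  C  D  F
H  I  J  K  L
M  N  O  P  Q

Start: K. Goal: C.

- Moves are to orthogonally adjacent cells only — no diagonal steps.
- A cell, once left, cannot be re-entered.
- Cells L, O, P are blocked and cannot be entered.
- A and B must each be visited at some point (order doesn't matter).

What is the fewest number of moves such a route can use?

6

Any route passes through A and B in some order between K and C. Summing Manhattan distances along each leg and taking the cheapest ordering (K → A → B → C) gives a lower bound of 4 + 1 + 1 = 6 moves.
A route of 6 moves achieves this: K → J → I → H → A → B → C.
Since 6 matches the lower bound, it is optimal.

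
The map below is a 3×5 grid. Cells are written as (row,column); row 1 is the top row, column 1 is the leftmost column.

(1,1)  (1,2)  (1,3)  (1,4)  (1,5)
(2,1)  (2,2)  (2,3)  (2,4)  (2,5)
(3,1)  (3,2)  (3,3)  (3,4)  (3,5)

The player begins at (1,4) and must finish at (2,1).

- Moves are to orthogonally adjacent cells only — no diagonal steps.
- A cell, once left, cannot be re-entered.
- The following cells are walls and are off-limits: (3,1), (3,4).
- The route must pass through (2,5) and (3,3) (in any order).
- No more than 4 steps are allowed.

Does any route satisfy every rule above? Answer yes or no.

Even ignoring the no-revisit rule, getting from (1,4) to (2,1), taking the cheapest ordering (1,4) → (2,5) → (3,3) → (2,1) needs at least 2 + 3 + 3 = 8 moves (Manhattan distance per leg), which exceeds the 4-move limit.

no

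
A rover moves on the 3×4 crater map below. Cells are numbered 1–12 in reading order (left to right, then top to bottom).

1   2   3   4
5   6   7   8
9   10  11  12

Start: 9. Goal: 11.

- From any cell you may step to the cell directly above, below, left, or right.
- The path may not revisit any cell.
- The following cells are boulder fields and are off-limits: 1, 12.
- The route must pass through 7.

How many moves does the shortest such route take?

Any route passes through 7 somewhere between 9 and 11. Summing Manhattan distances along the two legs (9 → 7 → 11) gives a lower bound of 3 + 1 = 4 moves.
A route of 4 moves achieves this: 9 → 5 → 6 → 7 → 11.
Since 4 matches the lower bound, it is optimal.

4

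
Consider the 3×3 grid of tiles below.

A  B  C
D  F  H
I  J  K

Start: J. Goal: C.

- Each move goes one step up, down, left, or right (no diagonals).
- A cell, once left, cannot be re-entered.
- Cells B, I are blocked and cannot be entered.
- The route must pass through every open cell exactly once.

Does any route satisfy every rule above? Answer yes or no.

no

Cell A has only one open neighbour but is neither the start nor the goal, so a Hamiltonian route would have to both enter and leave it through the same neighbour — impossible without revisiting.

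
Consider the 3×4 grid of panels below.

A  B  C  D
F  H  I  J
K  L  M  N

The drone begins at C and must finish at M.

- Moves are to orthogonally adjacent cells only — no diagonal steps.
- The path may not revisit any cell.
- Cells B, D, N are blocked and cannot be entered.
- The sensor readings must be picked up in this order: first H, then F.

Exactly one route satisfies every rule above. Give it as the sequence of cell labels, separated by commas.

C, I, H, F, K, L, M

The waypoints must appear in the order H, F, with no cell reused.
Route from C: down 1 to I, left 2 to F, down 1 to K, right 2 to M — 6 moves in all.
Check: order respected (H at step 2, F at step 3).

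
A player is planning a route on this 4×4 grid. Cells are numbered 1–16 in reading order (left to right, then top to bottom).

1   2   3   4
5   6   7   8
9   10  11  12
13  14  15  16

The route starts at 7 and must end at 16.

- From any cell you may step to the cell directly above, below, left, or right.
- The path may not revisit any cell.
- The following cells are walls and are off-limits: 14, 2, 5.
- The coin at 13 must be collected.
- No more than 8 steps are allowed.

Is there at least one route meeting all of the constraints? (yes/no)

13 must be visited but has only one open neighbour (9), and it is neither the start nor the goal — the route would have to enter and leave through 9, re-entering it.

no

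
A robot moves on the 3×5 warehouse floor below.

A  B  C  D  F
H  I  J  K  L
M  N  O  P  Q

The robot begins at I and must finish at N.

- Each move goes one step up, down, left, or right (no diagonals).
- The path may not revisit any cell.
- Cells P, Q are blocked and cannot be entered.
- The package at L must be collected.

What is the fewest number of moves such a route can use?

9

Any route passes through L somewhere between I and N. Summing Manhattan distances along the two legs (I → L → N) gives a lower bound of 3 + 4 = 7 moves.
The shortest route satisfying every rule uses 9 moves: I → B → C → D → F → L → K → J → O → N.
The bound of 7 isn't tight here; checking systematically, no route of length 7 through 8 satisfies every constraint, so 9 is the minimum.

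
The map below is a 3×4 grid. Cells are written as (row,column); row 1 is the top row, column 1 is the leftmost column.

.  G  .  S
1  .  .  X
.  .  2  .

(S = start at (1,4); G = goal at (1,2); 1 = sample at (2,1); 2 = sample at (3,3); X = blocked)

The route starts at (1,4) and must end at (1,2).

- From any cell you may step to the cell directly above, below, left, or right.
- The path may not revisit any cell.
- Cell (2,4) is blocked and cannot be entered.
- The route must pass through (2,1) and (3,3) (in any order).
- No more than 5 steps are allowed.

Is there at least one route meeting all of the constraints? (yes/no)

Even ignoring the no-revisit rule, getting from (1,4) to (1,2), taking the cheapest ordering (1,4) → (3,3) → (2,1) → (1,2) needs at least 3 + 3 + 2 = 8 moves (Manhattan distance per leg), which exceeds the 5-move limit.

no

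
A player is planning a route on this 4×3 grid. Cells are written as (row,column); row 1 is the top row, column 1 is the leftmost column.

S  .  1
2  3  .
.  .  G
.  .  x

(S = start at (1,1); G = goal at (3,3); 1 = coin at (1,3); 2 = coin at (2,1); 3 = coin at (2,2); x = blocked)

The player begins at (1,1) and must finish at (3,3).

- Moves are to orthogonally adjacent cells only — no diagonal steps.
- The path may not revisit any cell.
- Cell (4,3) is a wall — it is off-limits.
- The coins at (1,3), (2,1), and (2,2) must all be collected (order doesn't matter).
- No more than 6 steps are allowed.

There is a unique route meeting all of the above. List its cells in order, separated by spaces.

(1,1) (2,1) (2,2) (1,2) (1,3) (2,3) (3,3)

The 6-move cap with required stops at (1,3), (2,1), (2,2) leaves no slack for detours.
Route from (1,1): down to (2,1), right to (2,2), up to (1,2), right to (1,3), 2× down (reaching (3,3)) — 6 moves in all.
Check: all required cells visited; 6 ≤ 6 moves.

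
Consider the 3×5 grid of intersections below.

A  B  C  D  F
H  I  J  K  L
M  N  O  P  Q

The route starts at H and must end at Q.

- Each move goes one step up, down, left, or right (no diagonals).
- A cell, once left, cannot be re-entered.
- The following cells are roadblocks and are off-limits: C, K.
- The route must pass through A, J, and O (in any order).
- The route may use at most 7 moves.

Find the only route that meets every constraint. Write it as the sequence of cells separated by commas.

H, A, B, I, J, O, P, Q

The 7-move cap with required stops at A, J, O leaves no slack for detours.
Route from H: up to A, right to B, down to I, right to J, down to O, 2× right (reaching Q) — 7 moves in all.
Check: all required cells visited; 7 ≤ 7 moves.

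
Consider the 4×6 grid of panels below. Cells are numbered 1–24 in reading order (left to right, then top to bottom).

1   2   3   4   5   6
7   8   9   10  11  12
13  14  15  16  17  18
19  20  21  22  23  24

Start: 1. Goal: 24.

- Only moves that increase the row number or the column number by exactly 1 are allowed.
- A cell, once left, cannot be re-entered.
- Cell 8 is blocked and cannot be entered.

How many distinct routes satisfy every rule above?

A right/down-only route from 1 to 24 makes exactly 3 down-moves and 5 right-moves in some order.
With no other constraints that would be C(8,3) = 56 routes.
Subtract routes through each blocked cell (inclusion–exclusion for overlaps): − through 8: 30 → 26.
That gives 26 routes.

26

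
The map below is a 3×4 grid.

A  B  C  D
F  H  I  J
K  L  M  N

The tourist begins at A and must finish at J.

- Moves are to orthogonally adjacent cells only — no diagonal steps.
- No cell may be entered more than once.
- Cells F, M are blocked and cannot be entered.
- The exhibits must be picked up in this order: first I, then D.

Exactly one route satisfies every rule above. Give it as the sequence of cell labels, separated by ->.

A -> B -> H -> I -> C -> D -> J

The waypoints must appear in the order I, D, with no cell reused.
Route from A: right 1 to B, down 1 to H, right 1 to I, up 1 to C, right 1 to D, down 1 to J — 6 moves in all.
Check: order respected (I at step 3, D at step 5).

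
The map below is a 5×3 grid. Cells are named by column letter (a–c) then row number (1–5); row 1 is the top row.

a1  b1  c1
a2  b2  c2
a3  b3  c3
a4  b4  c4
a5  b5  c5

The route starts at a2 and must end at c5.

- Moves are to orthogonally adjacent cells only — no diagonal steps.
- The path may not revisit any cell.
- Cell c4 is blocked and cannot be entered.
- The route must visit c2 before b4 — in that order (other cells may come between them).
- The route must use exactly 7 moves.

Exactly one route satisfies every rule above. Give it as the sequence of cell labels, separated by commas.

a2, b2, c2, c3, b3, b4, b5, c5

The waypoints must appear in the order c2, b4, with no cell reused.
Route from a2: 2× right (reaching c2), down to c3, left to b3, 2× down (reaching b5), right to c5 — 7 moves in all.
Check: order respected (c2 at step 2, b4 at step 5); 7 moves as required.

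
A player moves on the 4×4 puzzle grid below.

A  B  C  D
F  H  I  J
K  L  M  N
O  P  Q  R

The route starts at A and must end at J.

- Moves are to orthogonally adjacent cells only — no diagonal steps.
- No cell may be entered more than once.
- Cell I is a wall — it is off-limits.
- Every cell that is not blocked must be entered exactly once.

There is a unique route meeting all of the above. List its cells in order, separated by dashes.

A - F - K - O - P - Q - R - N - M - L - H - B - C - D - J

Need to visit all 15 open cells exactly once, starting at A and ending at J.
Cell C has only two open neighbours (B and D), so the path must pass straight through it: one of those is the cell it's entered from and the other is where it exits.
Route from A: down 3 to O, right 3 to R, up 1 to N, left 2 to L, up 2 to B, right 2 to D, down 1 to J — 14 moves in all.
Check: all 15 open cells covered.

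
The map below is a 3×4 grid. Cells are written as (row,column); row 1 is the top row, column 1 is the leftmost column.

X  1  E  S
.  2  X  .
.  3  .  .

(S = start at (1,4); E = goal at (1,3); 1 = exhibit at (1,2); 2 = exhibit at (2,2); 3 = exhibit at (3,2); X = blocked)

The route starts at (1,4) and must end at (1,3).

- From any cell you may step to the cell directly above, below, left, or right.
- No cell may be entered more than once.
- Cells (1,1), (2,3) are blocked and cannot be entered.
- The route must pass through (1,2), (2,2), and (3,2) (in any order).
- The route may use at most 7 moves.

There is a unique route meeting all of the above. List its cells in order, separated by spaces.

Any route must reach (1,2), (2,2), and (3,2) and still end at (1,3) within 7 moves, so the order of the required stops is forced.
Route from (1,4): down 2 to (3,4), left 2 to (3,2), up 2 to (1,2), right 1 to (1,3) — 7 moves in all.
Check: all required cells visited; 7 ≤ 7 moves.

(1,4) (2,4) (3,4) (3,3) (3,2) (2,2) (1,2) (1,3)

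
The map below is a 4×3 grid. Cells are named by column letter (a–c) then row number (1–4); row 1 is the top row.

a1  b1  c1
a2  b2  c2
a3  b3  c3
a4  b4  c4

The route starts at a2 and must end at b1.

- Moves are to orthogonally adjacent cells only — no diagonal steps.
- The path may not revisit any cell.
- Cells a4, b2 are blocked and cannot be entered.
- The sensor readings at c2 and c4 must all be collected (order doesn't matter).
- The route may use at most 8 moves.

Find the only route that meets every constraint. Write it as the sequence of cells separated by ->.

Any route must reach c2 and c4 and still end at b1 within 8 moves, so the order of the required stops is forced.
Route from a2: down 1 to a3, right 1 to b3, down 1 to b4, right 1 to c4, up 3 to c1, left 1 to b1 — 8 moves in all.
Check: all required cells visited; 8 ≤ 8 moves.

a2 -> a3 -> b3 -> b4 -> c4 -> c3 -> c2 -> c1 -> b1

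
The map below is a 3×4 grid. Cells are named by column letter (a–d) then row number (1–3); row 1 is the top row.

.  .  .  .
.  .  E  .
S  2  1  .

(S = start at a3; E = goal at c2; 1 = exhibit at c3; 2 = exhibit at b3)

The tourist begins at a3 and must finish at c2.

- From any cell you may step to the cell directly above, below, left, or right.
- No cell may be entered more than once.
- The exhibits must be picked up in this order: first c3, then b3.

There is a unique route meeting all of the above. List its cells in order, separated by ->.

a3 -> a2 -> a1 -> b1 -> c1 -> d1 -> d2 -> d3 -> c3 -> b3 -> b2 -> c2

The waypoints must appear in the order c3, b3, with no cell reused.
Route from a3: up 2 to a1, right 3 to d1, down 2 to d3, left 2 to b3, up 1 to b2, right 1 to c2 — 11 moves in all.
Check: order respected (1 at step 8, 2 at step 9).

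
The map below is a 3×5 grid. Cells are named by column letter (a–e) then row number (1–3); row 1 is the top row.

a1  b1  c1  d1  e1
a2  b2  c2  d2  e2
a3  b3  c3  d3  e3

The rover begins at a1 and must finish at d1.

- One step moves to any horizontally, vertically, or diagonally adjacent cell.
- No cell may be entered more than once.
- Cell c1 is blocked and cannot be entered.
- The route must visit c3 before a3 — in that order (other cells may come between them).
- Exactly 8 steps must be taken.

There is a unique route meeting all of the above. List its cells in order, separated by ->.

a1 -> b2 -> c3 -> b3 -> a3 -> a2 -> b1 -> c2 -> d1

The waypoints must appear in the order c3, a3, with no cell reused.
Route from a1: 2× down-right (reaching c3), 2× left (reaching a3), up to a2, up-right to b1, down-right to c2, up-right to d1 — 8 moves in all.
Check: order respected (c3 at step 2, a3 at step 4); 8 moves as required.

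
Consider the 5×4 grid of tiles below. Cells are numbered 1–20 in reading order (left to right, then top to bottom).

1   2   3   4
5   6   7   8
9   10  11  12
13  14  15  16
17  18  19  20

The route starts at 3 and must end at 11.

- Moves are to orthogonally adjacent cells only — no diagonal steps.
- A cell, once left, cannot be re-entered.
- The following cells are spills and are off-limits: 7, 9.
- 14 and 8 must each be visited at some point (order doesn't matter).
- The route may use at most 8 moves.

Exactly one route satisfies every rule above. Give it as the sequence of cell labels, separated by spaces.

The budget equals the shortest possible length, so every move has to be on a shortest route through the required cells.
Route from 3: right 1 to 4, down 3 to 16, left 2 to 14, up 1 to 10, right 1 to 11 — 8 moves in all.
Check: all required cells visited; 8 ≤ 8 moves.

3 4 8 12 16 15 14 10 11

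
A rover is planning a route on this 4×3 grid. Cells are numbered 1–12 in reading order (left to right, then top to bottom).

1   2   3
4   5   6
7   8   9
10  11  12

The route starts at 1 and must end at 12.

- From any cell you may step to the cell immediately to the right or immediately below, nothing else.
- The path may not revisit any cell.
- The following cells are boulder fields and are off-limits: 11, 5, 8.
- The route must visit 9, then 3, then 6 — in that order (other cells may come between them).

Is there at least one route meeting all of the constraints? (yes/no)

no

3 lies above 9, so going from 9 to 3 would need an upward move — but moves only go right/down, so 9 cannot be visited before 3.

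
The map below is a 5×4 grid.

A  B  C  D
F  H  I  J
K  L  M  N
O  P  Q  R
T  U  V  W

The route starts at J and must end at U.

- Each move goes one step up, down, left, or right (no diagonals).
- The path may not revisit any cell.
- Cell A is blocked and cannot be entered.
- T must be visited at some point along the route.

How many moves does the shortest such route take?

Any route passes through T somewhere between J and U. Summing Manhattan distances along the two legs (J → T → U) gives a lower bound of 6 + 1 = 7 moves.
A route of 7 moves achieves this: J → N → R → Q → P → O → T → U.
Since 7 matches the lower bound, it is optimal.

7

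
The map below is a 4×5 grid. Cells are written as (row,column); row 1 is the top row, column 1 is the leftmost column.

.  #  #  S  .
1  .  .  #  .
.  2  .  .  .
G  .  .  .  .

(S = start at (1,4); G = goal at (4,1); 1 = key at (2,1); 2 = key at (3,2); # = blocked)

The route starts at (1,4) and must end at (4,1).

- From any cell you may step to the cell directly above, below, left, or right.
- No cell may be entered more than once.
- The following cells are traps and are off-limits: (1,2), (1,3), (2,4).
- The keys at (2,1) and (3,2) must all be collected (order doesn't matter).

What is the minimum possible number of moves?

10

Any route passes through (2,1) and (3,2) in some order between (1,4) and (4,1). Summing Manhattan distances along each leg and taking the cheapest ordering ((1,4) → (2,1) → (3,2) → (4,1)) gives a lower bound of 4 + 2 + 2 = 8 moves.
That bound ignores the blocked cells. Measuring each leg by the fewest moves that actually steer around them ((1,4)→(3,2): 6; (3,2)→(2,1): 2; (2,1)→(4,1): 2) raises the lower bound to 10.
A route of 10 moves exists: (1,4) → (1,5) → (2,5) → (3,5) → (3,4) → (3,3) → (3,2) → (2,2) → (2,1) → (3,1) → (4,1).
Since 10 matches that lower bound, it is optimal.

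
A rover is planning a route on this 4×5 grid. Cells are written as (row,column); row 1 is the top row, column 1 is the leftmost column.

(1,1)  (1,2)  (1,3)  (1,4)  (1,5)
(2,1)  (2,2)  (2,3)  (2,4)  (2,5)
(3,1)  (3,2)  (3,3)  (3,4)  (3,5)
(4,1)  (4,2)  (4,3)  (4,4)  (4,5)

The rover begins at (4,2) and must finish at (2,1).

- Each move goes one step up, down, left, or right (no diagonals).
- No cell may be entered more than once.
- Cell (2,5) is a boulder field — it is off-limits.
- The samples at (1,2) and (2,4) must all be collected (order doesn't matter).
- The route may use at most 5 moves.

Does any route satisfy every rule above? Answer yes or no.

Even ignoring the no-revisit rule, getting from (4,2) to (2,1), taking the cheapest ordering (4,2) → (2,4) → (1,2) → (2,1) needs at least 4 + 3 + 2 = 9 moves (Manhattan distance per leg), which exceeds the 5-move limit.

no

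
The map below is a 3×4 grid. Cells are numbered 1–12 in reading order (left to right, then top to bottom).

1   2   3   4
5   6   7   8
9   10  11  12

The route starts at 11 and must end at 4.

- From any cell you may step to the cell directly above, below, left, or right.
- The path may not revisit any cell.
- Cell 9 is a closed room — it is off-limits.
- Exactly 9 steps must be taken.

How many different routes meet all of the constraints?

Need simple routes of exactly 9 moves from 11 to 4 (Manhattan distance 3, so 3 moves are spent on a detour and 3 undoing it).
Enumerating: 11 10 6 5 1 2 3 7 8 4 | 11 12 8 7 6 5 1 2 3 4.
That gives 2 routes.

2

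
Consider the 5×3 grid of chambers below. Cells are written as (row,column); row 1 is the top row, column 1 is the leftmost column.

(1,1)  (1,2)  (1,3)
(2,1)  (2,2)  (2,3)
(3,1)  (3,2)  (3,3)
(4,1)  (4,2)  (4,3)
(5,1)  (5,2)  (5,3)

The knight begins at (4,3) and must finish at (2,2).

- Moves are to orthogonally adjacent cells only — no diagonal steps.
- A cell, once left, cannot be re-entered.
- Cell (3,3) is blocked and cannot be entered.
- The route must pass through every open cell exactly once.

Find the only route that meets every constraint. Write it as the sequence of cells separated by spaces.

Need to visit all 14 open cells exactly once, starting at (4,3) and ending at (2,2).
Route from (4,3): down 1 to (5,3), left 2 to (5,1), up 1 to (4,1), right 1 to (4,2), up 1 to (3,2), left 1 to (3,1), up 2 to (1,1), right 2 to (1,3), down 1 to (2,3), left 1 to (2,2) — 13 moves in all.
Check: all 14 open cells covered.

(4,3) (5,3) (5,2) (5,1) (4,1) (4,2) (3,2) (3,1) (2,1) (1,1) (1,2) (1,3) (2,3) (2,2)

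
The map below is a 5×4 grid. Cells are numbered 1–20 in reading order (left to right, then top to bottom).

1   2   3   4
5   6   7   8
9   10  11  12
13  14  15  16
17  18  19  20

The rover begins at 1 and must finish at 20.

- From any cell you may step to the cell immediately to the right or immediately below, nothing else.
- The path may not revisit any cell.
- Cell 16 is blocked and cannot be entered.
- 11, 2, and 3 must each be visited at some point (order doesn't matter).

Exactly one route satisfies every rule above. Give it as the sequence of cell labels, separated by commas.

1, 2, 3, 7, 11, 15, 19, 20

Moves only go right or down, so the column and row indices never decrease.
Route from 1: 2× right (reaching 3), 4× down (reaching 19), right to 20 — 7 moves in all.
Check: all required cells visited.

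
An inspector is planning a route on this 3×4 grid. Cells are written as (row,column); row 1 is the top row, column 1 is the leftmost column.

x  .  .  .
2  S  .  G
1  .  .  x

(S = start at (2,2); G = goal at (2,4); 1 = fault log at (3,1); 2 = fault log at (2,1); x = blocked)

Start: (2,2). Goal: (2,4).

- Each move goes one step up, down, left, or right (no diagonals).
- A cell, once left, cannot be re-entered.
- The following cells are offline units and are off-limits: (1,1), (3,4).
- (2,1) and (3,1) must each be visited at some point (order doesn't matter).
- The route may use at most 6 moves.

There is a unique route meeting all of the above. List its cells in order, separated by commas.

Any route must reach (2,1) and (3,1) and still end at (2,4) within 6 moves, so the order of the required stops is forced.
Route from (2,2): left to (2,1), down to (3,1), 2× right (reaching (3,3)), up to (2,3), right to (2,4) — 6 moves in all.
Check: all required cells visited; 6 ≤ 6 moves.

(2,2), (2,1), (3,1), (3,2), (3,3), (2,3), (2,4)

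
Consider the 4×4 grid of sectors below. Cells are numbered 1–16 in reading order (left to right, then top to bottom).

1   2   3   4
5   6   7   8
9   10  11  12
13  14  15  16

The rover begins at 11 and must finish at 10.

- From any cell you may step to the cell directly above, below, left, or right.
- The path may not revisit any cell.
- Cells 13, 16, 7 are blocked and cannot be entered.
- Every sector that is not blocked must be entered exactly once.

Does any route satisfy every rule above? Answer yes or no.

no

Colour the cells like a checkerboard: each orthogonal step flips colour, so a Hamiltonian route alternates colours. Here there are 7 cells of one colour and 6 of the other, with start on the opposite colour to the goal — the counts and endpoints can't be arranged into an alternating sequence of length 13, so no Hamiltonian route exists.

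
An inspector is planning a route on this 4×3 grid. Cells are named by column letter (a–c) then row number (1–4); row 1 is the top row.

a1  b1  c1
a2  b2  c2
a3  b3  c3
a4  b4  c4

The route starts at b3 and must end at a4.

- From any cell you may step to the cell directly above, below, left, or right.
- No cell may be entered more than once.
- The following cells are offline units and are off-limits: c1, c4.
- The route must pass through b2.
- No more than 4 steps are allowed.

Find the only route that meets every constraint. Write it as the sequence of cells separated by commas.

The 4-move cap with required stops at b2 leaves no slack for detours.
Route from b3: up to b2, left to a2, 2× down (reaching a4) — 4 moves in all.
Check: all required cells visited; 4 ≤ 4 moves.

b3, b2, a2, a3, a4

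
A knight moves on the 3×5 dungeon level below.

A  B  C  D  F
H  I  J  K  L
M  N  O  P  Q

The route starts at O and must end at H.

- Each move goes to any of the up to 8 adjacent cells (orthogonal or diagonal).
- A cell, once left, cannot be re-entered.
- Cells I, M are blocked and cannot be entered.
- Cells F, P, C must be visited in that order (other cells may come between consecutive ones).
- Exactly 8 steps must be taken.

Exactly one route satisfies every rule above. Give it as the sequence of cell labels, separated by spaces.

The waypoints must appear in the order F, P, C, with no cell reused.
Route from O: 2× up-right (reaching F), down to L, down-left to P, up-left to J, up to C, left to B, down-left to H — 8 moves in all.
Check: order respected (F at step 2, P at step 4, C at step 6); 8 moves as required.

O K F L P J C B H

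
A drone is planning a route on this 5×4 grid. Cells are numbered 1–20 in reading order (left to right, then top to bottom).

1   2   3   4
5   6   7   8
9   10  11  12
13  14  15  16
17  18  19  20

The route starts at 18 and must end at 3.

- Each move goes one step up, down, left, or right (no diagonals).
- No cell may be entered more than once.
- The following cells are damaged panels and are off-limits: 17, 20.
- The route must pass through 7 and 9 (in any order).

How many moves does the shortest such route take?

7

Any route passes through 7 and 9 in some order between 18 and 3. Summing Manhattan distances along each leg and taking the cheapest ordering (18 → 9 → 7 → 3) gives a lower bound of 3 + 3 + 1 = 7 moves.
A route of 7 moves achieves this: 18 → 14 → 10 → 9 → 5 → 6 → 7 → 3.
Since 7 matches the lower bound, it is optimal.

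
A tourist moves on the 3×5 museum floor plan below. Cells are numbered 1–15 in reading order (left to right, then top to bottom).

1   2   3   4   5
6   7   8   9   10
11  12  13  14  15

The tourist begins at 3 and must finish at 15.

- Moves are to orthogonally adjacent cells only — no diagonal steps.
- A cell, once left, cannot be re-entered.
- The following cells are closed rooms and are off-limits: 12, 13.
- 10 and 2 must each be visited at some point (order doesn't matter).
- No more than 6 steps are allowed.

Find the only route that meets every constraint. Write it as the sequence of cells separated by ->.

3 -> 2 -> 7 -> 8 -> 9 -> 10 -> 15

The 6-move cap with required stops at 10, 2 leaves no slack for detours.
Route from 3: left to 2, down to 7, 3× right (reaching 10), down to 15 — 6 moves in all.
Check: all required cells visited; 6 ≤ 6 moves.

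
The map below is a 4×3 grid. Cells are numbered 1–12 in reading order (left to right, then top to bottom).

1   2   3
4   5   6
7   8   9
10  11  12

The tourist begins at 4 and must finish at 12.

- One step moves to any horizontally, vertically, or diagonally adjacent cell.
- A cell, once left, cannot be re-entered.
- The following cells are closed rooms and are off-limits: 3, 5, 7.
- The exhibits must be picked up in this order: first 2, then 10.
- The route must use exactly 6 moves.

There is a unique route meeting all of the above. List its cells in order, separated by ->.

4 -> 2 -> 6 -> 8 -> 10 -> 11 -> 12

The waypoints must appear in the order 2, 10, with no cell reused.
Route from 4: up-right 1 to 2, down-right 1 to 6, down-left 2 to 10, right 2 to 12 — 6 moves in all.
Check: order respected (2 at step 1, 10 at step 4); 6 moves as required.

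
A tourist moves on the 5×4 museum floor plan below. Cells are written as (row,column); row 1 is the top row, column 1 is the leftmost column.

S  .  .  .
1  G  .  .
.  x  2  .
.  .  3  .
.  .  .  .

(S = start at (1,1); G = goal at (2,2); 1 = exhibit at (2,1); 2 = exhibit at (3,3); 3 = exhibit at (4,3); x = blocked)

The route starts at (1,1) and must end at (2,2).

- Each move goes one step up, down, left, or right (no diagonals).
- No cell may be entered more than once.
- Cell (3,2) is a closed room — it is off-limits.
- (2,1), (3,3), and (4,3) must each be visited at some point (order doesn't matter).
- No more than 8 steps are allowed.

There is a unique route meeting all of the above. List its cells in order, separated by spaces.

(1,1) (2,1) (3,1) (4,1) (4,2) (4,3) (3,3) (2,3) (2,2)

Any route must reach (2,1), (3,3), and (4,3) and still end at (2,2) within 8 moves, so the order of the required stops is forced.
Route from (1,1): 3× down (reaching (4,1)), 2× right (reaching (4,3)), 2× up (reaching (2,3)), left to (2,2) — 8 moves in all.
Check: all required cells visited; 8 ≤ 8 moves.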